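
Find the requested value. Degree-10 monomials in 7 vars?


C(d+n-1,n-1)=C(16,6)=8008


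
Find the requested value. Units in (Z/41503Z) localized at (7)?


Local ring = Z/343Z.
phi(343) = 7^2*(7-1) = 294


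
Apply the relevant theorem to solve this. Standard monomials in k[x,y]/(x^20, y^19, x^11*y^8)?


k[x,y]/I, I = (x^20, y^19, x^11*y^8)
Rect: 20x19=380. Corner: (20-11)x(19-8)=99.
dim = 380-99 = 281


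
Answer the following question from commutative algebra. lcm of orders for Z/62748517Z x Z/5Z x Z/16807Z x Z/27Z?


Exponent = lcm of the cyclic orders; pairwise coprime => product.
13^7*5^1*7^5*3^3=62748517*5*16807*27=142372933904565


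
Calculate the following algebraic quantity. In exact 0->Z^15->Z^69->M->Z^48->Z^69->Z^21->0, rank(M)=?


Alt sum=0:
(-1)^0*15 + (-1)^1*69 + (-1)^2*? + (-1)^3*48 + (-1)^4*69 + (-1)^5*21=0
rank(M)=54


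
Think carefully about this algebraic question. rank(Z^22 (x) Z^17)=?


rank(M(x)N) = rank(M)*rank(N)
22*17 = 374


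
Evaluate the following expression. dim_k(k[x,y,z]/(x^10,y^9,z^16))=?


Basis: x^iy^jz^k, i<10,j<9,k<16
10*9*16=1440


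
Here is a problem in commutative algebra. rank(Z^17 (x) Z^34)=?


rank(M(x)N) = rank(M)*rank(N)
17*34 = 578


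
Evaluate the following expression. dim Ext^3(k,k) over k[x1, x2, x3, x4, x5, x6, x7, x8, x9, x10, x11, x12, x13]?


C(n,i)=C(13,3)=286


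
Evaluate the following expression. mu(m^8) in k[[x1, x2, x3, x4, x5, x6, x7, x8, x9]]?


C(n+d-1,d)=C(16,8)=12870


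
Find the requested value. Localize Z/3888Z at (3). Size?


3-primary part: 3888=3^5*16
Size=3^5=243


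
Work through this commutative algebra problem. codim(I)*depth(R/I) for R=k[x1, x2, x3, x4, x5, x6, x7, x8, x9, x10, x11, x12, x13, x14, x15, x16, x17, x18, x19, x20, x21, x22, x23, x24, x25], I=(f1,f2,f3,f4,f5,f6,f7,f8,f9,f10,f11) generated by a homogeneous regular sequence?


codim=11, depth=dim(R/I)=25-11=14
Product=11*14=154


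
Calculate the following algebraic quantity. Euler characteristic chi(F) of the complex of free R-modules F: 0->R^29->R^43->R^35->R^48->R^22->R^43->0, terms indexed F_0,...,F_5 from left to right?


chi = sum (-1)^i * rank:
(-1)^0*29=29
(-1)^1*43=-43
(-1)^2*35=35
(-1)^3*48=-48
(-1)^4*22=22
(-1)^5*43=-43
chi=-48


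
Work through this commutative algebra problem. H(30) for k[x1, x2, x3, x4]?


C(d+n-1,n-1)=C(33,3)=5456


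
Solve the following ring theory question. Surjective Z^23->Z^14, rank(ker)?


rank(ker) = 23-14 = 9


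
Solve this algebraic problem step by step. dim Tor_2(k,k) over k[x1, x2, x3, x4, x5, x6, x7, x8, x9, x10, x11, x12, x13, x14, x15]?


Koszul: C(n,i)=C(15,2)=105


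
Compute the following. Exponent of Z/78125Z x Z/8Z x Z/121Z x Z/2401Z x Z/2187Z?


Exponent = lcm of the cyclic orders; pairwise coprime => product.
5^7*2^3*11^2*7^4*3^7=78125*8*121*2401*2187=397105891875000


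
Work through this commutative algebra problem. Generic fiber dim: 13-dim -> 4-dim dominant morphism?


dim(fiber)=dim(X)-dim(Y)=13-4=9


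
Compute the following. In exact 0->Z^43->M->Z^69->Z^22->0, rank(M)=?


Alt sum=0:
(-1)^0*43 + (-1)^1*? + (-1)^2*69 + (-1)^3*22=0
rank(M)=90


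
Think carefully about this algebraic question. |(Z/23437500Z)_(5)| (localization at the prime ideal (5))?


5-primary part: 23437500=5^9*12
Size=5^9=1953125


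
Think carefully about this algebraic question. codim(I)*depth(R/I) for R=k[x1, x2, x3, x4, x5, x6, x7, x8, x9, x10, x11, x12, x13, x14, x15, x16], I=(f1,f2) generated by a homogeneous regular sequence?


codim=2, depth=dim(R/I)=16-2=14
Product=2*14=28


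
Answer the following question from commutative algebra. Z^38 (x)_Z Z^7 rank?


rank(M(x)N) = rank(M)*rank(N)
38*7 = 266


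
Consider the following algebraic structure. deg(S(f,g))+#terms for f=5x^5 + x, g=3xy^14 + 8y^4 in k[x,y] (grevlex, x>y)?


LT(f)=5x^5, LT(g)=3xy^14
lcm(LM)=x^5y^14
S(f,g) (scaled by 15 to clear denominators) = 3y^14*f - 5x^4*g = 3xy^14 - 40x^4y^4
2 terms, deg 15.
15+2=17


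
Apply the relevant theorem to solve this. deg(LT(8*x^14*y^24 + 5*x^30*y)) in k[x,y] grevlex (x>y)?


LT: 8*x^14*y^24
deg_x=14, deg_y=24
Total=14+24=38


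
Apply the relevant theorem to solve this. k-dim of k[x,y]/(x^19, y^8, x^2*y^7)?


k[x,y]/I, I = (x^19, y^8, x^2*y^7)
Rect: 19x8=152. Corner: (19-2)x(8-7)=17.
dim = 152-17 = 135


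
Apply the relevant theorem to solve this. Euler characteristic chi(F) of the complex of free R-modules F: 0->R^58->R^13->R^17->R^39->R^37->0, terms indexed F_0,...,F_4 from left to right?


chi = sum (-1)^i * rank:
(-1)^0*58=58
(-1)^1*13=-13
(-1)^2*17=17
(-1)^3*39=-39
(-1)^4*37=37
chi=60


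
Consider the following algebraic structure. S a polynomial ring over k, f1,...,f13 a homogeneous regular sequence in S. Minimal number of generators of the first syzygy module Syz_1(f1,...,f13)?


Regular sequence => Koszul complex is the minimal free resolution.
Syz_1 minimally generated by Koszul relations f_i*e_j - f_j*e_i (i<j): mu(Syz_1) = beta_2 = C(m,2) = m(m-1)/2
m=13
13*12/2 = 78


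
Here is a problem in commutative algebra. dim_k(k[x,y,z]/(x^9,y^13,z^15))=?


Basis: x^iy^jz^k, i<9,j<13,k<15
9*13*15=1755


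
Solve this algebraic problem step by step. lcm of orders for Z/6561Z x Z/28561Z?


Exponent = lcm of the cyclic orders; pairwise coprime => product.
3^8*13^4=6561*28561=187388721


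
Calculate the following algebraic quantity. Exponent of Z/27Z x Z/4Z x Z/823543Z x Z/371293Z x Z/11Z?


Exponent = lcm of the cyclic orders; pairwise coprime => product.
3^3*2^2*7^7*13^5*11^1=27*4*823543*371293*11=363261592305612


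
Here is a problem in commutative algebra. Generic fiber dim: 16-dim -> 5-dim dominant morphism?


dim(fiber)=dim(X)-dim(Y)=16-5=11


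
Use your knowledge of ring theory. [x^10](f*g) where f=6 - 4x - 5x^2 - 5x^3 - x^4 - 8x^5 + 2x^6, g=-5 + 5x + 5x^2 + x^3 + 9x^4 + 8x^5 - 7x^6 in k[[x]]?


[x^10] = sum a_i*b_j, i+j=10
  -1*-7=7
  -8*8=-64
  2*9=18
Sum=-39


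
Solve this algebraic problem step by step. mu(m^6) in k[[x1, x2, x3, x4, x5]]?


C(n+d-1,d)=C(10,6)=210


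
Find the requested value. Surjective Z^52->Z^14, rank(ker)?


rank(ker) = 52-14 = 38


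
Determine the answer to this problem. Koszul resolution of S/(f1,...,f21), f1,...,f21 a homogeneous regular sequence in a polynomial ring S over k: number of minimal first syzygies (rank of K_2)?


Regular sequence => Koszul complex is the minimal free resolution.
Syz_1 minimally generated by Koszul relations f_i*e_j - f_j*e_i (i<j): mu(Syz_1) = beta_2 = C(m,2) = m(m-1)/2
m=21
21*20/2 = 210


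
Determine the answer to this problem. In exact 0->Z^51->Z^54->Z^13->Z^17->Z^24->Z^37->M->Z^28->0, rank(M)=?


Alt sum=0:
(-1)^0*51 + (-1)^1*54 + (-1)^2*13 + (-1)^3*17 + (-1)^4*24 + (-1)^5*37 + (-1)^6*? + (-1)^7*28=0
rank(M)=48


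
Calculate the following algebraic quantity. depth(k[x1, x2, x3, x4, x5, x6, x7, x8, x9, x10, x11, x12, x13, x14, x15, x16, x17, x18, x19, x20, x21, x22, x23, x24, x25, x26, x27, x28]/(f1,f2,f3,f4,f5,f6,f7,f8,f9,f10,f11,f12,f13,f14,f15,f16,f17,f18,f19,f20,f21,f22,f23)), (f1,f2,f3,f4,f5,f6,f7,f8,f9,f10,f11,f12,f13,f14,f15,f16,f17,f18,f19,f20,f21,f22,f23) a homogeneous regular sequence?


depth(R)=28
depth(R/I)=28-23=5


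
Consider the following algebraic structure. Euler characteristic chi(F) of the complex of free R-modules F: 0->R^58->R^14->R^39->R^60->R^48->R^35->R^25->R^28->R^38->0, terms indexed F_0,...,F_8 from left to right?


chi = sum (-1)^i * rank:
(-1)^0*58=58
(-1)^1*14=-14
(-1)^2*39=39
(-1)^3*60=-60
(-1)^4*48=48
(-1)^5*35=-35
(-1)^6*25=25
(-1)^7*28=-28
(-1)^8*38=38
chi=71


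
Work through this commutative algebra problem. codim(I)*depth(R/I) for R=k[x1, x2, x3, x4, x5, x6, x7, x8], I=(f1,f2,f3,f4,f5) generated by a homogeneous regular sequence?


codim=5, depth=dim(R/I)=8-5=3
Product=5*3=15


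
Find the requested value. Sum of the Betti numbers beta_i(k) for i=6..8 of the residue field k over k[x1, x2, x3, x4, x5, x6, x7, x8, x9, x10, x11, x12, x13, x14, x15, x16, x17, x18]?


Koszul resolution: beta_i(k)=C(n,i), n=18
C(18,6)=18564, C(18,7)=31824, C(18,8)=43758
Sum=94146


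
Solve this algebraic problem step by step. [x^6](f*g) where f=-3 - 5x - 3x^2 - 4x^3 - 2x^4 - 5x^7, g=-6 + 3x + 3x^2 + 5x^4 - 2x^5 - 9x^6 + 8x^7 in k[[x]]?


[x^6] = sum a_i*b_j, i+j=6
  -3*-9=27
  -5*-2=10
  -3*5=-15
  -2*3=-6
Sum=16


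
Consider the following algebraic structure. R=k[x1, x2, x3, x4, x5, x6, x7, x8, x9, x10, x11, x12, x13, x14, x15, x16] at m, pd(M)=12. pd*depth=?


pd+depth=16
depth=16-12=4
pd*depth=12*4=48


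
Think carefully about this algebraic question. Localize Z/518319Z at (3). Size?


3-primary part: 518319=3^8*79
Size=3^8=6561


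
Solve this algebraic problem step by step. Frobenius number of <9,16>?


gcd(9,16)=1 => F=ab-a-b=9*16-9-16=144-25=119


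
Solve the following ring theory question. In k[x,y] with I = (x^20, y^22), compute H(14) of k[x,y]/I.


k[x,y], I = (x^20, y^22), d = 14
Need i < 20 and d-i < 22.
Range: 0 <= i <= 14.
H(14) = 15


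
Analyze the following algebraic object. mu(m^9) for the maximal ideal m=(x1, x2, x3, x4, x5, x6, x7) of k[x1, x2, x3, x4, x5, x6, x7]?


Graded Nakayama: mu(m^d) = dim_k (m^d/m^(d+1)) = #degree-9 monomials in 7 vars
C(n+d-1,d)=C(15,9)=5005


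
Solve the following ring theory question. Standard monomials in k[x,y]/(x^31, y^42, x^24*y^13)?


k[x,y]/I, I = (x^31, y^42, x^24*y^13)
Rect: 31x42=1302. Corner: (31-24)x(42-13)=203.
dim = 1302-203 = 1099


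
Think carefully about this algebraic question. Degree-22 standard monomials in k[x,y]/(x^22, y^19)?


k[x,y], I = (x^22, y^19), d = 22
Need i < 22 and d-i < 19.
Range: 4 <= i <= 21.
H(22) = 18


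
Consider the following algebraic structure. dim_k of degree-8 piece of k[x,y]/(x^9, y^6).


k[x,y], I = (x^9, y^6), d = 8
Need i < 9 and d-i < 6.
Range: 3 <= i <= 8.
H(8) = 6


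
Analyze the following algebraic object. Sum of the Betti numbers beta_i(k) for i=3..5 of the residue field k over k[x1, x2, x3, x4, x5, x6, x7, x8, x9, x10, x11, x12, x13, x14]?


Koszul resolution: beta_i(k)=C(n,i), n=14
C(14,3)=364, C(14,4)=1001, C(14,5)=2002
Sum=3367


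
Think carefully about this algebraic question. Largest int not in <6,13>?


gcd(6,13)=1 => F=ab-a-b=6*13-6-13=78-19=59


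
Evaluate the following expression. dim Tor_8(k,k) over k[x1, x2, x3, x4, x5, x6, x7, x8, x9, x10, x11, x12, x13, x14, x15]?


Koszul: C(n,i)=C(15,8)=6435


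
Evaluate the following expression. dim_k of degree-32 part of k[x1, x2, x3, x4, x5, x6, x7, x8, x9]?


C(d+n-1,n-1)=C(40,8)=76904685


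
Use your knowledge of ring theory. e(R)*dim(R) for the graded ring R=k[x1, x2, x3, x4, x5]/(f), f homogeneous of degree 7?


e(R)=deg(f)=7, dim(R)=5-1=4
e*dim=7*4=28


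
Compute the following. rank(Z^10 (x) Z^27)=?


rank(M(x)N) = rank(M)*rank(N)
10*27 = 270


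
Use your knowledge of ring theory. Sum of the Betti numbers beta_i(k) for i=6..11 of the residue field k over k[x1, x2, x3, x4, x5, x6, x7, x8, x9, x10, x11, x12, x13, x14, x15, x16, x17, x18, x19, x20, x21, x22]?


Koszul resolution: beta_i(k)=C(n,i), n=22
C(22,6)=74613, C(22,7)=170544, C(22,8)=319770, C(22,9)=497420, C(22,10)=646646, C(22,11)=705432
Sum=2414425


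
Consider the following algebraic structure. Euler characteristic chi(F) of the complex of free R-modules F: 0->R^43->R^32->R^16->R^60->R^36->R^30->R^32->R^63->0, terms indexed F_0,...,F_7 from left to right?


chi = sum (-1)^i * rank:
(-1)^0*43=43
(-1)^1*32=-32
(-1)^2*16=16
(-1)^3*60=-60
(-1)^4*36=36
(-1)^5*30=-30
(-1)^6*32=32
(-1)^7*63=-63
chi=-58


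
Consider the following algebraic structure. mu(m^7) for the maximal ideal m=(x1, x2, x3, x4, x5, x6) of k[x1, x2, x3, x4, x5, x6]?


Graded Nakayama: mu(m^d) = dim_k (m^d/m^(d+1)) = #degree-7 monomials in 6 vars
C(n+d-1,d)=C(12,7)=792


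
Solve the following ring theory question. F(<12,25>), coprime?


gcd(12,25)=1 => F=ab-a-b=12*25-12-25=300-37=263


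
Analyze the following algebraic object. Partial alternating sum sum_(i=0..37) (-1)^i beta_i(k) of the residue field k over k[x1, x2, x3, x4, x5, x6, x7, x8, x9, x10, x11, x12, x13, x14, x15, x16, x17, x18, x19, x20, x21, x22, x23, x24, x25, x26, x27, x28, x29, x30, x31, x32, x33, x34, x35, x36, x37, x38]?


Koszul resolution: beta_i(k)=C(n,i), n=38
sum_(i=0..p) (-1)^i C(n,i) = (-1)^p C(n-1,p)
(-1)^37*C(37,37) = (-1)^37*1 = -1


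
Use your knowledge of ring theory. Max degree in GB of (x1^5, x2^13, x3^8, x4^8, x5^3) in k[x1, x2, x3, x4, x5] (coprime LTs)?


Pure powers, coprime LTs => already GB.
Degrees: 5, 13, 8, 8, 3
Max=13


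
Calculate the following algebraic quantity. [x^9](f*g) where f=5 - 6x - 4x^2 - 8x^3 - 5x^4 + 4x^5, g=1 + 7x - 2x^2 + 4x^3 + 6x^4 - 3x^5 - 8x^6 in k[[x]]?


[x^9] = sum a_i*b_j, i+j=9
  -8*-8=64
  -5*-3=15
  4*6=24
Sum=103


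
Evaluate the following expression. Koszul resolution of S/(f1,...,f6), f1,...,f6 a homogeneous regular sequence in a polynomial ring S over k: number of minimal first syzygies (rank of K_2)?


Regular sequence => Koszul complex is the minimal free resolution.
Syz_1 minimally generated by Koszul relations f_i*e_j - f_j*e_i (i<j): mu(Syz_1) = beta_2 = C(m,2) = m(m-1)/2
m=6
6*5/2 = 15


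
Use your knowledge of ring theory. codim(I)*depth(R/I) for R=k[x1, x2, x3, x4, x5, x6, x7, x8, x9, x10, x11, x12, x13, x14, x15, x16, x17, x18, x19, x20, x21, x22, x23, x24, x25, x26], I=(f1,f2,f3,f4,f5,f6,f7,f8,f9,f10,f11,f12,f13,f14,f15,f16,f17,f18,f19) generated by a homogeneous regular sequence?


codim=19, depth=dim(R/I)=26-19=7
Product=19*7=133


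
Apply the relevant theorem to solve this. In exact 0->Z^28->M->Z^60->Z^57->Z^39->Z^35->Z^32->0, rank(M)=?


Alt sum=0:
(-1)^0*28 + (-1)^1*? + (-1)^2*60 + (-1)^3*57 + (-1)^4*39 + (-1)^5*35 + (-1)^6*32=0
rank(M)=67


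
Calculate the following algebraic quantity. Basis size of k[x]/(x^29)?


Basis: 1,x,...,x^28
dim=29


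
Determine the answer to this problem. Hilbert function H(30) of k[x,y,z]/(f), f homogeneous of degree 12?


C(32,2)-C(20,2)=496-190=306


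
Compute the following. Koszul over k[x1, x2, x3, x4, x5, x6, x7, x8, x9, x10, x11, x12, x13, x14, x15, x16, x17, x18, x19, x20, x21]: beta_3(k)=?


C(n,i)=C(21,3)=1330


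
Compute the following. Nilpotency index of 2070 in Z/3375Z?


2070^k mod 3375:
k=1: 2070
k=2: 2025
k=3: 0
First zero at k = 3


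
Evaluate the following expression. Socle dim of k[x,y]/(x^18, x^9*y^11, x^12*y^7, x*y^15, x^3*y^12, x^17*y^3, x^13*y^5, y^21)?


Socle = ann(m) = span of standard monomials u with x*u, y*u in I (staircase corners).
Minimal generators: x^18, x^17*y^3, x^13*y^5, x^12*y^7, x^9*y^11, x^3*y^12, x*y^15, y^21
Corners: y^20, x^2y^14, x^8y^11, x^11y^10, x^12y^6, x^16y^4, x^17y^2
Socle dim=7


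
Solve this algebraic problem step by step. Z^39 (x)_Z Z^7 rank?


rank(M(x)N) = rank(M)*rank(N)
39*7 = 273


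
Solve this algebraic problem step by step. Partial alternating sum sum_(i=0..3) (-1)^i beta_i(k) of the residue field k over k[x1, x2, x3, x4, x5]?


Koszul resolution: beta_i(k)=C(n,i), n=5
sum_(i=0..p) (-1)^i C(n,i) = (-1)^p C(n-1,p)
(-1)^3*C(4,3) = (-1)^3*4 = -4


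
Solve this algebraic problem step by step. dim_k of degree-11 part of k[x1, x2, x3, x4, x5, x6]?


C(d+n-1,n-1)=C(16,5)=4368


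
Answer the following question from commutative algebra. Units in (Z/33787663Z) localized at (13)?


Local ring = Z/4826809Z.
phi(4826809) = 13^5*(13-1) = 4455516


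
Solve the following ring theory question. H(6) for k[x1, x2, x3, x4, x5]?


C(d+n-1,n-1)=C(10,4)=210


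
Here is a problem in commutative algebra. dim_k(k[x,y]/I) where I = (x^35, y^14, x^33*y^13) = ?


k[x,y]/I, I = (x^35, y^14, x^33*y^13)
Rect: 35x14=490. Corner: (35-33)x(14-13)=2.
dim = 490-2 = 488


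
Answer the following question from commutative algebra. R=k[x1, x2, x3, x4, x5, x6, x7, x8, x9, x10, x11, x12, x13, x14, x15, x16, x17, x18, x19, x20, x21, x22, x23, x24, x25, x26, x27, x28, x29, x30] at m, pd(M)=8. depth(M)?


pd+depth=depth(R)=30
depth=30-8=22


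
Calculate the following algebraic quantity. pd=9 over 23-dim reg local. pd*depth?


pd+depth=23
depth=23-9=14
pd*depth=9*14=126


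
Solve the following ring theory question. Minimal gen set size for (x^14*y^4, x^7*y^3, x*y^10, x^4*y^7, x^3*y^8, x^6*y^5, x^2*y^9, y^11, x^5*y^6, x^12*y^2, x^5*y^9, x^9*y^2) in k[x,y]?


Remove redundant (divisible by others).
x^5*y^9 redundant.
x^12*y^2 redundant.
x^14*y^4 redundant.
Min: x^9*y^2, x^7*y^3, x^6*y^5, x^5*y^6, x^4*y^7, x^3*y^8, x^2*y^9, x*y^10, y^11
Count=9


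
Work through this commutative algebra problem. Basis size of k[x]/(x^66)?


Basis: 1,x,...,x^65
dim=66


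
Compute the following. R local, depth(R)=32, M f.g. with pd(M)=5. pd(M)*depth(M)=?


pd+depth=32
depth=32-5=27
pd*depth=5*27=135


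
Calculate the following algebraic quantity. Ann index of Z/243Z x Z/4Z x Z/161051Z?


Exponent = lcm of the cyclic orders; pairwise coprime => product.
3^5*2^2*11^5=243*4*161051=156541572


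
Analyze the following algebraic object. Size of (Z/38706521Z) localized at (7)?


7-primary part: 38706521=7^7*47
Size=7^7=823543


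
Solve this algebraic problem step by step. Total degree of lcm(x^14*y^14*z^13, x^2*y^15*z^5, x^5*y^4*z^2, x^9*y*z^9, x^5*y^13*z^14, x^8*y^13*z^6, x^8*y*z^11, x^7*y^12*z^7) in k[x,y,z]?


lcm = componentwise max:
x: max(14,2,5,9,5,8,8,7)=14
y: max(14,15,4,1,13,13,1,12)=15
z: max(13,5,2,9,14,6,11,7)=14
Total=14+15+14=43


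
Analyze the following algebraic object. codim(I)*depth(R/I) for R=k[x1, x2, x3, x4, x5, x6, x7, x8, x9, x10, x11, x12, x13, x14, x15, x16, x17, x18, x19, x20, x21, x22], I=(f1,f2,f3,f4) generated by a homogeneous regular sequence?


codim=4, depth=dim(R/I)=22-4=18
Product=4*18=72


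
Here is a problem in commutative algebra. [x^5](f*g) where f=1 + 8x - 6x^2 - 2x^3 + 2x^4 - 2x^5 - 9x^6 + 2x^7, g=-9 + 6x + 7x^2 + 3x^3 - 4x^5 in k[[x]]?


[x^5] = sum a_i*b_j, i+j=5
  1*-4=-4
  -6*3=-18
  -2*7=-14
  2*6=12
  -2*-9=18
Sum=-6


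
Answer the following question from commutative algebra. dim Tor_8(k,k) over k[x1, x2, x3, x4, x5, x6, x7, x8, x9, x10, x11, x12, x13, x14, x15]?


Koszul: C(n,i)=C(15,8)=6435


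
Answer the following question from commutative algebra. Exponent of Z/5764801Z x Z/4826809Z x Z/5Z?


Exponent = lcm of the cyclic orders; pairwise coprime => product.
7^8*13^6*5^1=5764801*4826809*5=139127966750045


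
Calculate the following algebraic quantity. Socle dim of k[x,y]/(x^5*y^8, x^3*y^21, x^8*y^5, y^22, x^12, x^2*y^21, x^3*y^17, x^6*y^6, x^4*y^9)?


Socle = ann(m) = span of standard monomials u with x*u, y*u in I (staircase corners).
Redundant generators: x^3*y^21
Minimal generators: x^12, x^8*y^5, x^6*y^6, x^5*y^8, x^4*y^9, x^3*y^17, x^2*y^21, y^22
Corners: xy^21, x^2y^20, x^3y^16, x^4y^8, x^5y^7, x^7y^5, x^11y^4
Socle dim=7


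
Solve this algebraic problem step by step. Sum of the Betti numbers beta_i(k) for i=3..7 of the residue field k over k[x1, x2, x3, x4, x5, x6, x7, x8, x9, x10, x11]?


Koszul resolution: beta_i(k)=C(n,i), n=11
C(11,3)=165, C(11,4)=330, C(11,5)=462, C(11,6)=462, C(11,7)=330
Sum=1749


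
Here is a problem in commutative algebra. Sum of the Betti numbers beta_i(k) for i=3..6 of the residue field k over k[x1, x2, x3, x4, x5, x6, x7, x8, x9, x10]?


Koszul resolution: beta_i(k)=C(n,i), n=10
C(10,3)=120, C(10,4)=210, C(10,5)=252, C(10,6)=210
Sum=792


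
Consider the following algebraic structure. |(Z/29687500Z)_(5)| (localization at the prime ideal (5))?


5-primary part: 29687500=5^8*76
Size=5^8=390625


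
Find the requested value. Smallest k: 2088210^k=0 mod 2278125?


2088210^k mod 2278125:
k=1: 2088210
k=2: 432225
k=3: 1667250
k=4: 810000
k=5: 1518750
k=6: 0
First zero at k = 6


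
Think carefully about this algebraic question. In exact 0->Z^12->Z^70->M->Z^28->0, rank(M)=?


Alt sum=0:
(-1)^0*12 + (-1)^1*70 + (-1)^2*? + (-1)^3*28=0
rank(M)=86


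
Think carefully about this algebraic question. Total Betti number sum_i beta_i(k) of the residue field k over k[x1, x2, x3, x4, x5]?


Koszul resolution: beta_i(k)=C(n,i), n=5
sum_i C(5,i) = 2^5 = 32


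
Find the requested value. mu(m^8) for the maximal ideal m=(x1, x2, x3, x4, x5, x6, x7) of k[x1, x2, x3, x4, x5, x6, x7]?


Graded Nakayama: mu(m^d) = dim_k (m^d/m^(d+1)) = #degree-8 monomials in 7 vars
C(n+d-1,d)=C(14,8)=3003


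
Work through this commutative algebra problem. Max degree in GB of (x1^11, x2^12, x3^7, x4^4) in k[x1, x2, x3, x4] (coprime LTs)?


Pure powers, coprime LTs => already GB.
Degrees: 11, 12, 7, 4
Max=12


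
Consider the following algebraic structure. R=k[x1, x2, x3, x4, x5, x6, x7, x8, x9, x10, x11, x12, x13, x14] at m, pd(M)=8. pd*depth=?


pd+depth=14
depth=14-8=6
pd*depth=8*6=48


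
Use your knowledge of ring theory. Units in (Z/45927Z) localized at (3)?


Local ring = Z/6561Z.
phi(6561) = 3^7*(3-1) = 4374


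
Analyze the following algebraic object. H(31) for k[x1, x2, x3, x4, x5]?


C(d+n-1,n-1)=C(35,4)=52360


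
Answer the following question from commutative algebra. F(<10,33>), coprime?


gcd(10,33)=1 => F=ab-a-b=10*33-10-33=330-43=287


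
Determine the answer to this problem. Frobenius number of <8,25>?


gcd(8,25)=1 => F=ab-a-b=8*25-8-25=200-33=167


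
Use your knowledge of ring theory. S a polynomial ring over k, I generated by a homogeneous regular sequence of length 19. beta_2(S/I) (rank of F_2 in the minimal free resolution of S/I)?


Regular sequence => Koszul complex is the minimal free resolution.
Syz_1 minimally generated by Koszul relations f_i*e_j - f_j*e_i (i<j): mu(Syz_1) = beta_2 = C(m,2) = m(m-1)/2
m=19
19*18/2 = 171


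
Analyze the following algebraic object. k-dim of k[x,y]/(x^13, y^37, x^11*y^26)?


k[x,y]/I, I = (x^13, y^37, x^11*y^26)
Rect: 13x37=481. Corner: (13-11)x(37-26)=22.
dim = 481-22 = 459


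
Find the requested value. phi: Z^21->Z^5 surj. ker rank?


rank(ker) = 21-5 = 16


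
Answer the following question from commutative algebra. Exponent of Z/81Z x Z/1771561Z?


Exponent = lcm of the cyclic orders; pairwise coprime => product.
3^4*11^6=81*1771561=143496441


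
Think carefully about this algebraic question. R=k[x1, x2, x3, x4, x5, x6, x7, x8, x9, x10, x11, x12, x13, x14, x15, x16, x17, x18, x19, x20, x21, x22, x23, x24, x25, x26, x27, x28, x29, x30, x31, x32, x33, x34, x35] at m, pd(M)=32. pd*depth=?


pd+depth=35
depth=35-32=3
pd*depth=32*3=96


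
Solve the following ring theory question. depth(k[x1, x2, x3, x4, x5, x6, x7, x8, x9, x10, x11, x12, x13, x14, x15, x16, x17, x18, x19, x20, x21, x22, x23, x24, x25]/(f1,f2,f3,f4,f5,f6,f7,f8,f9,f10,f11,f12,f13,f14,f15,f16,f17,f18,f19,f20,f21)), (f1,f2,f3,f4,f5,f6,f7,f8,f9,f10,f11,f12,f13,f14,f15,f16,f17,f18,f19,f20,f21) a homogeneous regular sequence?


depth(R)=25
depth(R/I)=25-21=4


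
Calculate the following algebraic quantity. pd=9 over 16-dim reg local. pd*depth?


pd+depth=16
depth=16-9=7
pd*depth=9*7=63


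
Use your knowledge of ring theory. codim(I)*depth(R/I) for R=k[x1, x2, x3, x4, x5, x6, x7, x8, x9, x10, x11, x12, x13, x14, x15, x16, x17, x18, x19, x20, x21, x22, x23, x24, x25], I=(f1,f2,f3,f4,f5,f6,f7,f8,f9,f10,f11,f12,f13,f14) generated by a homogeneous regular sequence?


codim=14, depth=dim(R/I)=25-14=11
Product=14*11=154


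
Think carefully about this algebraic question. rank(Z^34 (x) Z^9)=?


rank(M(x)N) = rank(M)*rank(N)
34*9 = 306


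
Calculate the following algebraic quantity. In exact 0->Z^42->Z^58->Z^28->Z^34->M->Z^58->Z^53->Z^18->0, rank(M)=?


Alt sum=0:
(-1)^0*42 + (-1)^1*58 + (-1)^2*28 + (-1)^3*34 + (-1)^4*? + (-1)^5*58 + (-1)^6*53 + (-1)^7*18=0
rank(M)=45


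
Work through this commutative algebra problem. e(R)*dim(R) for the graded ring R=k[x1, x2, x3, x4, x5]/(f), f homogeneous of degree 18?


e(R)=deg(f)=18, dim(R)=5-1=4
e*dim=18*4=72


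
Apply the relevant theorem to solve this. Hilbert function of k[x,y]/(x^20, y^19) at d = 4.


k[x,y], I = (x^20, y^19), d = 4
Need i < 20 and d-i < 19.
Range: 0 <= i <= 4.
H(4) = 5


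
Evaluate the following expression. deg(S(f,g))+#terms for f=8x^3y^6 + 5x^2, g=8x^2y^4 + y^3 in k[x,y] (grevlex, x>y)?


LT(f)=8x^3y^6, LT(g)=8x^2y^4
lcm(LM)=x^3y^6
S(f,g) (scaled by 64 to clear denominators) = 8*f - 8xy^2*g = -8xy^5 + 40x^2
2 terms, deg 6.
6+2=8


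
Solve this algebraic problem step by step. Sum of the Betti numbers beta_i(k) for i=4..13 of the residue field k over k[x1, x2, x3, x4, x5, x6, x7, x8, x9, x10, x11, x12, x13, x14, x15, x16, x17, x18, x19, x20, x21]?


Koszul resolution: beta_i(k)=C(n,i), n=21
C(21,4)=5985, C(21,5)=20349, C(21,6)=54264, C(21,7)=116280, C(21,8)=203490, C(21,9)=293930, C(21,10)=352716, C(21,11)=352716, C(21,12)=293930, C(21,13)=203490
Sum=1897150


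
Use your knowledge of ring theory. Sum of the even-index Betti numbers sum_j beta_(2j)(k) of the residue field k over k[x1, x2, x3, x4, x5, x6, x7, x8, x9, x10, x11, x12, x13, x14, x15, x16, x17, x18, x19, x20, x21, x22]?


Koszul resolution: beta_i(k)=C(n,i), n=22
sum_even C(22,i) = 2^(n-1) = 2^21 = 2097152


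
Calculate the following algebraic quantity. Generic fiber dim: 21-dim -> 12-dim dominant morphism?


dim(fiber)=dim(X)-dim(Y)=21-12=9


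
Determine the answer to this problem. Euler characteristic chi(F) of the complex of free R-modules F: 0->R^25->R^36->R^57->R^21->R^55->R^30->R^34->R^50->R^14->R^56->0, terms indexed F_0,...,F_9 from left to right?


chi = sum (-1)^i * rank:
(-1)^0*25=25
(-1)^1*36=-36
(-1)^2*57=57
(-1)^3*21=-21
(-1)^4*55=55
(-1)^5*30=-30
(-1)^6*34=34
(-1)^7*50=-50
(-1)^8*14=14
(-1)^9*56=-56
chi=-8


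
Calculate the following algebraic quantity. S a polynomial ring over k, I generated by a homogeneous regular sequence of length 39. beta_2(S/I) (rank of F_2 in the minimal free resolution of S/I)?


Regular sequence => Koszul complex is the minimal free resolution.
Syz_1 minimally generated by Koszul relations f_i*e_j - f_j*e_i (i<j): mu(Syz_1) = beta_2 = C(m,2) = m(m-1)/2
m=39
39*38/2 = 741


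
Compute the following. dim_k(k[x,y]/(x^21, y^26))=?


Basis: x^i*y^j, i<21, j<26
21*26=546


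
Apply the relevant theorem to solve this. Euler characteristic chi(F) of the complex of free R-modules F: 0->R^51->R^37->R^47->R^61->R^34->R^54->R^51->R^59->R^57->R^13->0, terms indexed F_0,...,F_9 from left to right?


chi = sum (-1)^i * rank:
(-1)^0*51=51
(-1)^1*37=-37
(-1)^2*47=47
(-1)^3*61=-61
(-1)^4*34=34
(-1)^5*54=-54
(-1)^6*51=51
(-1)^7*59=-59
(-1)^8*57=57
(-1)^9*13=-13
chi=16


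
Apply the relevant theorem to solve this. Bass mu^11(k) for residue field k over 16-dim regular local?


C(n,i)=C(16,11)=4368


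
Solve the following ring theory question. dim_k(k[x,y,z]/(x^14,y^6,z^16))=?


Basis: x^iy^jz^k, i<14,j<6,k<16
14*6*16=1344


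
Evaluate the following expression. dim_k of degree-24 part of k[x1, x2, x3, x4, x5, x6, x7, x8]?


C(d+n-1,n-1)=C(31,7)=2629575


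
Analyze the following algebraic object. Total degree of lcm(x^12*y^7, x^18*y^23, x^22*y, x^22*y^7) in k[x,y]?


lcm = componentwise max:
x: max(12,18,22,22)=22
y: max(7,23,1,7)=23
Total=22+23=45


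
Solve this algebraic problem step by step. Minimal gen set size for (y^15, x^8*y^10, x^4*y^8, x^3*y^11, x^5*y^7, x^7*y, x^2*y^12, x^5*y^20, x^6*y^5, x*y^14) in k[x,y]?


Remove redundant (divisible by others).
x^5*y^20 redundant.
x^8*y^10 redundant.
Min: x^7*y, x^6*y^5, x^5*y^7, x^4*y^8, x^3*y^11, x^2*y^12, x*y^14, y^15
Count=8


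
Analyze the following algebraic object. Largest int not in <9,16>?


gcd(9,16)=1 => F=ab-a-b=9*16-9-16=144-25=119


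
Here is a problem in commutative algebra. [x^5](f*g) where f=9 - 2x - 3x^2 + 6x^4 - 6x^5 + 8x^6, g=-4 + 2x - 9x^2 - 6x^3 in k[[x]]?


[x^5] = sum a_i*b_j, i+j=5
  -3*-6=18
  6*2=12
  -6*-4=24
Sum=54


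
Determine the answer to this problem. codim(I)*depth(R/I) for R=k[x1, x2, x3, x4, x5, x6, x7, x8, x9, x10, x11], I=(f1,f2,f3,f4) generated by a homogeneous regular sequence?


codim=4, depth=dim(R/I)=11-4=7
Product=4*7=28


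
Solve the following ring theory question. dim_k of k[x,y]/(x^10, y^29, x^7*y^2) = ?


k[x,y]/I, I = (x^10, y^29, x^7*y^2)
Rect: 10x29=290. Corner: (10-7)x(29-2)=81.
dim = 290-81 = 209


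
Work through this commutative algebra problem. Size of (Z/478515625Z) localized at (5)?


5-primary part: 478515625=5^10*49
Size=5^10=9765625


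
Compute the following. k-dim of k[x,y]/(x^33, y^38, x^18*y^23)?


k[x,y]/I, I = (x^33, y^38, x^18*y^23)
Rect: 33x38=1254. Corner: (33-18)x(38-23)=225.
dim = 1254-225 = 1029


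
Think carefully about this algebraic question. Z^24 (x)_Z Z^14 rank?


rank(M(x)N) = rank(M)*rank(N)
24*14 = 336


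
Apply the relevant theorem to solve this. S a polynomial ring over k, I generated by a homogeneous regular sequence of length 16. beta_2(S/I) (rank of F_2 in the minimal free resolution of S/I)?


Regular sequence => Koszul complex is the minimal free resolution.
Syz_1 minimally generated by Koszul relations f_i*e_j - f_j*e_i (i<j): mu(Syz_1) = beta_2 = C(m,2) = m(m-1)/2
m=16
16*15/2 = 120


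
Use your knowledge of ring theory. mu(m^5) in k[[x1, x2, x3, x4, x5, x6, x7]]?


C(n+d-1,d)=C(11,5)=462


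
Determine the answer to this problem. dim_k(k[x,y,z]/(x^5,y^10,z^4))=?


Basis: x^iy^jz^k, i<5,j<10,k<4
5*10*4=200


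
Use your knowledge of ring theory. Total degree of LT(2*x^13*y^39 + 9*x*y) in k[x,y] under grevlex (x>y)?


LT: 2*x^13*y^39
deg_x=13, deg_y=39
Total=13+39=52


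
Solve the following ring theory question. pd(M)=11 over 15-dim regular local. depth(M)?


pd+depth=depth(R)=15
depth=15-11=4


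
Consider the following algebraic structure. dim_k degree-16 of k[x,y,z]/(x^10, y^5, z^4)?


Need i<10, j<5, k<4 with i+j+k=16.
For each i, j ranges over max(0,16-i-3)..min(4,16-i):
  i=0: j in [13,4] -> 0
  i=1: j in [12,4] -> 0
  i=2: j in [11,4] -> 0
  i=3: j in [10,4] -> 0
  i=4: j in [9,4] -> 0
  i=5: j in [8,4] -> 0
  i=6: j in [7,4] -> 0
  i=7: j in [6,4] -> 0
  i=8: j in [5,4] -> 0
  i=9: j in [4,4] -> 1
H(16) = 0+0+0+0+0+0+0+0+0+1 = 1


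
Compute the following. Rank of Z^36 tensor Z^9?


rank(M(x)N) = rank(M)*rank(N)
36*9 = 324


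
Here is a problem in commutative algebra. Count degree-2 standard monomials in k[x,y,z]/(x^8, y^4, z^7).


Need i<8, j<4, k<7 with i+j+k=2.
For each i, j ranges over max(0,2-i-6)..min(3,2-i):
  i=0: j in [0,2] -> 3
  i=1: j in [0,1] -> 2
  i=2: j in [0,0] -> 1
H(2) = 3+2+1 = 6


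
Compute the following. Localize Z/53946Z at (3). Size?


3-primary part: 53946=3^6*74
Size=3^6=729


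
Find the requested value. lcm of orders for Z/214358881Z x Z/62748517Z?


Exponent = lcm of the cyclic orders; pairwise coprime => product.
11^8*13^7=214358881*62748517=13450701888529477


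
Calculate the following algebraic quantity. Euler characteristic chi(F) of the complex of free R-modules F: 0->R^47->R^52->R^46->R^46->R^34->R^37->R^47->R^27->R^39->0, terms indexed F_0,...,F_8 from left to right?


chi = sum (-1)^i * rank:
(-1)^0*47=47
(-1)^1*52=-52
(-1)^2*46=46
(-1)^3*46=-46
(-1)^4*34=34
(-1)^5*37=-37
(-1)^6*47=47
(-1)^7*27=-27
(-1)^8*39=39
chi=51


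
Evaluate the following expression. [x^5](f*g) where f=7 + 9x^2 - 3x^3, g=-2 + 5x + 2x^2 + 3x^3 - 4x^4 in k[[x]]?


[x^5] = sum a_i*b_j, i+j=5
  9*3=27
  -3*2=-6
Sum=21


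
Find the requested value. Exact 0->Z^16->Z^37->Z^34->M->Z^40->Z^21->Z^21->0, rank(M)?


Alt sum=0:
(-1)^0*16 + (-1)^1*37 + (-1)^2*34 + (-1)^3*? + (-1)^4*40 + (-1)^5*21 + (-1)^6*21=0
rank(M)=53


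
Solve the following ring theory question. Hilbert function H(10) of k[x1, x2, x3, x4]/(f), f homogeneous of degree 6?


C(13,3)-C(7,3)=286-35=251


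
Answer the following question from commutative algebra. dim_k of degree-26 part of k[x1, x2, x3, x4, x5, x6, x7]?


C(d+n-1,n-1)=C(32,6)=906192


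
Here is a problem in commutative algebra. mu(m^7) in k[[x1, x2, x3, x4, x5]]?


C(n+d-1,d)=C(11,7)=330


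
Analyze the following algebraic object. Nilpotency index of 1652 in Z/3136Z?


1652^k mod 3136:
k=1: 1652
k=2: 784
k=3: 0
First zero at k = 3


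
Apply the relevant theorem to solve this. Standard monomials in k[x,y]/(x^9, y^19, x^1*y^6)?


k[x,y]/I, I = (x^9, y^19, x^1*y^6)
Rect: 9x19=171. Corner: (9-1)x(19-6)=104.
dim = 171-104 = 67


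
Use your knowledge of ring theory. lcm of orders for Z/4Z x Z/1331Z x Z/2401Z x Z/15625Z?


Exponent = lcm of the cyclic orders; pairwise coprime => product.
2^2*11^3*7^4*5^6=4*1331*2401*15625=199733187500


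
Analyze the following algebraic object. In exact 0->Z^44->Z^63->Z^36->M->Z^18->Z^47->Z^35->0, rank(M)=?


Alt sum=0:
(-1)^0*44 + (-1)^1*63 + (-1)^2*36 + (-1)^3*? + (-1)^4*18 + (-1)^5*47 + (-1)^6*35=0
rank(M)=23


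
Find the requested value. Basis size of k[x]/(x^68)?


Basis: 1,x,...,x^67
dim=68


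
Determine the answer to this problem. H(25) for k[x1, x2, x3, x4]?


C(d+n-1,n-1)=C(28,3)=3276


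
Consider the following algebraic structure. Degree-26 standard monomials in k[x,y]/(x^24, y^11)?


k[x,y], I = (x^24, y^11), d = 26
Need i < 24 and d-i < 11.
Range: 16 <= i <= 23.
H(26) = 8


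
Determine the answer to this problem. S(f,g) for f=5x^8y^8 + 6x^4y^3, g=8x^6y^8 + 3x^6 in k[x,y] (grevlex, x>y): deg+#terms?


LT(f)=5x^8y^8, LT(g)=8x^6y^8
lcm(LM)=x^8y^8
S(f,g) (scaled by 40 to clear denominators) = 8*f - 5x^2*g = -15x^8 + 48x^4y^3
2 terms, deg 8.
8+2=10


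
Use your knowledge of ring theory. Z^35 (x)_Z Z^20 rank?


rank(M(x)N) = rank(M)*rank(N)
35*20 = 700


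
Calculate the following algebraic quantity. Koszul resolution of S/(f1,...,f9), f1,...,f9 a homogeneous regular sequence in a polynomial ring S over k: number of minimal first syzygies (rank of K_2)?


Regular sequence => Koszul complex is the minimal free resolution.
Syz_1 minimally generated by Koszul relations f_i*e_j - f_j*e_i (i<j): mu(Syz_1) = beta_2 = C(m,2) = m(m-1)/2
m=9
9*8/2 = 36


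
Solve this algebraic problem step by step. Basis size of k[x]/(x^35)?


Basis: 1,x,...,x^34
dim=35


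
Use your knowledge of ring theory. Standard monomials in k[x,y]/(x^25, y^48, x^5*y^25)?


k[x,y]/I, I = (x^25, y^48, x^5*y^25)
Rect: 25x48=1200. Corner: (25-5)x(48-25)=460.
dim = 1200-460 = 740


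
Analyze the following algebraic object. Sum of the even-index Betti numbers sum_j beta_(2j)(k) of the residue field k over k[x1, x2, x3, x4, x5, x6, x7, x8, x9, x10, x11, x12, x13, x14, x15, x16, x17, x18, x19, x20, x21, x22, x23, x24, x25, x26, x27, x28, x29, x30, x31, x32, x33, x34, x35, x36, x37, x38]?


Koszul resolution: beta_i(k)=C(n,i), n=38
sum_even C(38,i) = 2^(n-1) = 2^37 = 137438953472


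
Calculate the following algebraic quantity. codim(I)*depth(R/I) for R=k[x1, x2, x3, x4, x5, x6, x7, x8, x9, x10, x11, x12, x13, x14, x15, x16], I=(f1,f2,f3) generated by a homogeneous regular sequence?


codim=3, depth=dim(R/I)=16-3=13
Product=3*13=39


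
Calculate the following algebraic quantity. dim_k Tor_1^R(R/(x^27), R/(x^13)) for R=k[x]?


Tor_1(R/I,R/J)=(I cap J)/IJ=(x^27)/(x^40)
dim=40-27=min(27,13)=13


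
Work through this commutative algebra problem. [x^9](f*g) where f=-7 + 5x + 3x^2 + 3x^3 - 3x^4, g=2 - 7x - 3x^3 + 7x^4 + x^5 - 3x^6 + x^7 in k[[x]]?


[x^9] = sum a_i*b_j, i+j=9
  3*1=3
  3*-3=-9
  -3*1=-3
Sum=-9


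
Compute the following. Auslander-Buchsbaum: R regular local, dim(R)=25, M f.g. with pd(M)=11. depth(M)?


pd+depth=depth(R)=25
depth=25-11=14


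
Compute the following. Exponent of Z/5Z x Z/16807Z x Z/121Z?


Exponent = lcm of the cyclic orders; pairwise coprime => product.
5^1*7^5*11^2=5*16807*121=10168235


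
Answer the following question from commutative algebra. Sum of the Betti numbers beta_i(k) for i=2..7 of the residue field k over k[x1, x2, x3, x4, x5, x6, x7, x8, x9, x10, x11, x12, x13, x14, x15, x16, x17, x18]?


Koszul resolution: beta_i(k)=C(n,i), n=18
C(18,2)=153, C(18,3)=816, C(18,4)=3060, C(18,5)=8568, C(18,6)=18564, C(18,7)=31824
Sum=62985


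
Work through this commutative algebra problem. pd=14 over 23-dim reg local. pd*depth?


pd+depth=23
depth=23-14=9
pd*depth=14*9=126


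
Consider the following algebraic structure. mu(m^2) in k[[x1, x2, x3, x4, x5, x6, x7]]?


C(n+d-1,d)=C(8,2)=28


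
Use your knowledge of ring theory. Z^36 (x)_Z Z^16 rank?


rank(M(x)N) = rank(M)*rank(N)
36*16 = 576


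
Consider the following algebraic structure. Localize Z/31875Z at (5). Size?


5-primary part: 31875=5^4*51
Size=5^4=625


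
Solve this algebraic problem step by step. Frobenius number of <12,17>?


gcd(12,17)=1 => F=ab-a-b=12*17-12-17=204-29=175


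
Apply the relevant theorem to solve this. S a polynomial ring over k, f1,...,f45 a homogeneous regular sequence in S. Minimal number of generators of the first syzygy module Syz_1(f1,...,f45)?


Regular sequence => Koszul complex is the minimal free resolution.
Syz_1 minimally generated by Koszul relations f_i*e_j - f_j*e_i (i<j): mu(Syz_1) = beta_2 = C(m,2) = m(m-1)/2
m=45
45*44/2 = 990


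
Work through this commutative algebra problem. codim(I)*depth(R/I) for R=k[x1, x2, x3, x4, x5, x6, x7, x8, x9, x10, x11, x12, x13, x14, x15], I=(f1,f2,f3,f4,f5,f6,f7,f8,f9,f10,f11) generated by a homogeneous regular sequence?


codim=11, depth=dim(R/I)=15-11=4
Product=11*4=44


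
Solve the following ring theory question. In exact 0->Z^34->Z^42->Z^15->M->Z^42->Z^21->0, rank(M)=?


Alt sum=0:
(-1)^0*34 + (-1)^1*42 + (-1)^2*15 + (-1)^3*? + (-1)^4*42 + (-1)^5*21=0
rank(M)=28


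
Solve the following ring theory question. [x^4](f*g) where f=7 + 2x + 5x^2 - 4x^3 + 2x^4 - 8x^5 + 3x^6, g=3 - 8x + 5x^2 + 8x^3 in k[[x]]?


[x^4] = sum a_i*b_j, i+j=4
  2*8=16
  5*5=25
  -4*-8=32
  2*3=6
Sum=79


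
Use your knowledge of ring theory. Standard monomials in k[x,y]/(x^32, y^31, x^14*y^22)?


k[x,y]/I, I = (x^32, y^31, x^14*y^22)
Rect: 32x31=992. Corner: (32-14)x(31-22)=162.
dim = 992-162 = 830


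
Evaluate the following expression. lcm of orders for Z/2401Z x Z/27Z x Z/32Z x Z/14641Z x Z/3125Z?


Exponent = lcm of the cyclic orders; pairwise coprime => product.
7^4*3^3*2^5*11^4*5^5=2401*27*32*14641*3125=94913210700000


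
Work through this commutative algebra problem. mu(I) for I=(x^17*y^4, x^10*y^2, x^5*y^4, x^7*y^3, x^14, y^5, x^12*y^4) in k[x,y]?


Remove redundant (divisible by others).
x^17*y^4 redundant.
x^12*y^4 redundant.
Min: x^14, x^10*y^2, x^7*y^3, x^5*y^4, y^5
Count=5


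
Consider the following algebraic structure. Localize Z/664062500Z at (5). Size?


5-primary part: 664062500=5^10*68
Size=5^10=9765625


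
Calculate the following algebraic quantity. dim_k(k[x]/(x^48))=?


Basis: 1,x,...,x^47
dim=48


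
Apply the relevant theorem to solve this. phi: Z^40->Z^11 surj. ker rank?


rank(ker) = 40-11 = 29


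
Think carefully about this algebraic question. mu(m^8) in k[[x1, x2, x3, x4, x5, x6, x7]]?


C(n+d-1,d)=C(14,8)=3003


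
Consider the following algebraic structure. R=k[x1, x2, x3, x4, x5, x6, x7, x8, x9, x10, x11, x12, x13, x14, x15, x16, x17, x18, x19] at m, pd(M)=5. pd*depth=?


pd+depth=19
depth=19-5=14
pd*depth=5*14=70


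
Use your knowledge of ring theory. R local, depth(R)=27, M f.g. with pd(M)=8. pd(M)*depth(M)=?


pd+depth=27
depth=27-8=19
pd*depth=8*19=152
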